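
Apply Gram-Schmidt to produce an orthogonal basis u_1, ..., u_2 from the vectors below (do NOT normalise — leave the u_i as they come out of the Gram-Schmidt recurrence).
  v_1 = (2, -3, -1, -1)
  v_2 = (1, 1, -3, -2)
Orthogonal basis:
  u_1 = (2, -3, -1, -1)
  u_2 = (7/15, 9/5, -41/15, -26/15)

Apply the Gram-Schmidt recurrence
  u_1 = v_1
  u_i = v_i − Σ_{j<i} ((v_i · u_j) / (u_j · u_j)) · u_j.

Step by step this gives:
  u_1 = (2, -3, -1, -1)
  u_2 = (7/15, 9/5, -41/15, -26/15)

Orthogonality check:
  u_2 · u_1 = 0 (should be 0)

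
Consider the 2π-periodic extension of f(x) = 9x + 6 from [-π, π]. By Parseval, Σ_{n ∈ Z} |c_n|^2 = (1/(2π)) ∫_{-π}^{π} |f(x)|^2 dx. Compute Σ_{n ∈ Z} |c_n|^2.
Σ |c_n|^2 = 27π^2 + 36

Expand and integrate term by term over [-π, π]:
  ∫ (9x)^2 dx = 81·(2π^3/3); ∫ 2·9·(6)·x dx = 0 (odd integrand); ∫ 6^2 dx = 36·2π.
So (1/(2π)) ∫_{-π}^{π} (9x + 6)^2 dx = 81π^2/3 + 36 = 27π^2 + 36.
Parseval ⇒ Σ |c_n|^2 = 27π^2 + 36.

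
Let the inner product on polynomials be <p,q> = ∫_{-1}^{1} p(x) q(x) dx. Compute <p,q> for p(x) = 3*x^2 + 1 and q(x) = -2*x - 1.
<p,q> = -4

Expand the product: p(x)·q(x) = -6*x^3 - 3*x^2 - 2*x - 1.
∫_{-1}^{1} of each monomial x^k gives [2/(k+1) if k even, 0 if k odd]. Integrating term-by-term (or equivalently evaluating the antiderivative F(x) = -3*x^4/2 - x^3 - x^2 - x at the endpoints):
  F(1) − F(−1) = -9/2 − (-1/2) = -4.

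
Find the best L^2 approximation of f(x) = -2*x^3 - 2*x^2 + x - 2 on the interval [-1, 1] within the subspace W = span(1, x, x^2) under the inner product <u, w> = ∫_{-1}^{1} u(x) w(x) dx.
g(x) = -2*x^2 - x/5 - 2

The best approximation g ∈ W is the orthogonal projection of f onto W. Writing g = a_0 + a_1 x + a_2 x^2, the coefficients solve the normal equations G · a = b where
  G_{ij} = <φ_i, φ_j> and b_i = <f, φ_i>, with φ_0 = 1, φ_1 = x, φ_2 = x^2.
G =
  [2, 0, 2/3]
  [0, 2/3, 0]
  [2/3, 0, 2/5],
b = (-16/3, -2/15, -32/15).
Solving gives a_0 = -2, a_1 = -1/5, a_2 = -2, so
  g(x) = -2*x^2 - x/5 - 2.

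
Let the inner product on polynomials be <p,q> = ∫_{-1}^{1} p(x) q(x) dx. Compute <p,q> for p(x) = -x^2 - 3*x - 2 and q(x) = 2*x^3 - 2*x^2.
<p,q> = 16/15

Expand the product: p(x)·q(x) = -2*x^5 - 4*x^4 + 2*x^3 + 4*x^2.
∫_{-1}^{1} of each monomial x^k gives [2/(k+1) if k even, 0 if k odd]. Integrating term-by-term (or equivalently evaluating the antiderivative F(x) = -x^6/3 - 4*x^5/5 + x^4/2 + 4*x^3/3 at the endpoints):
  F(1) − F(−1) = 7/10 − (-11/30) = 16/15.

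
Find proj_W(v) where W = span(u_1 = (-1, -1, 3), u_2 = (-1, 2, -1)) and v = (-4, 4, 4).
proj_W(v) = (-24/5, 84/25, 88/25)

Set up U = [u_1 | ... | u_2] ∈ R^(3×2). The projector onto W = col(U) is P = U (U^T U)^(-1) U^T.
Compute U^T U =
  [11, -4]
  [-4, 6],
and U^T v = (12, 8).
Solve U^T U · c = U^T v for the coefficients: c = (52/25, 68/25). The projection is proj_W(v) = U c.
Check: (v - proj_W(v)) · u_1 = 0  (should be 0).
Check: (v - proj_W(v)) · u_2 = 0  (should be 0).
Result: proj_W(v) = (-24/5, 84/25, 88/25).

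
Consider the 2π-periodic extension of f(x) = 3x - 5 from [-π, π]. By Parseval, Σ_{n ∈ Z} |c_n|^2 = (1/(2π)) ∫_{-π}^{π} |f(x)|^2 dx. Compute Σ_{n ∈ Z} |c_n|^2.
Σ |c_n|^2 = 3π^2 + 25

Expand and integrate term by term over [-π, π]:
  ∫ (3x)^2 dx = 9·(2π^3/3); ∫ 2·3·(-5)·x dx = 0 (odd integrand); ∫ (-5)^2 dx = 25·2π.
So (1/(2π)) ∫_{-π}^{π} (3x - 5)^2 dx = 9π^2/3 + 25 = 3π^2 + 25.
Parseval ⇒ Σ |c_n|^2 = 3π^2 + 25.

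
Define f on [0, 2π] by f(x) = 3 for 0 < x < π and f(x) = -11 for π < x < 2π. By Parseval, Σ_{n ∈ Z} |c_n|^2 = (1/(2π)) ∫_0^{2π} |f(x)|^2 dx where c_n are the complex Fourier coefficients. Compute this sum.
Σ |c_n|^2 = 65

Parseval equates the L^2 energy of f (normalised by 1/(2π)) with the ℓ^2 sum of its Fourier coefficients: (1/(2π)) ∫_0^{2π} |f|^2 = Σ |c_n|^2.
Compute the left side: (1/(2π)) [∫_0^π 3^2 dx + ∫_π^{2π} (-11)^2 dx] = (1/(2π)) · (9π + 121π) = (9 + 121)/2 = 65.
So Σ_{n ∈ Z} |c_n|^2 = 65.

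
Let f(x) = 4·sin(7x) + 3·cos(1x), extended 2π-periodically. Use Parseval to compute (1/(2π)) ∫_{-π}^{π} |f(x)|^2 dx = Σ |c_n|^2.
Σ |c_n|^2 = 25/2

Expand |f|^2 and use orthogonality of {sin(nx), cos(mx)} on [-π, π]:
  ∫_{-π}^{π} sin(nx)^2 dx = π, ∫ cos(mx)^2 dx = π, and cross terms integrate to 0.
So ∫_{-π}^{π} f(x)^2 dx = 4^2 · π + 3^2 · π = (16 + 9)π.
Divide by 2π: (16 + 9)/2 = 25/2.
By Parseval, this equals Σ |c_n|^2.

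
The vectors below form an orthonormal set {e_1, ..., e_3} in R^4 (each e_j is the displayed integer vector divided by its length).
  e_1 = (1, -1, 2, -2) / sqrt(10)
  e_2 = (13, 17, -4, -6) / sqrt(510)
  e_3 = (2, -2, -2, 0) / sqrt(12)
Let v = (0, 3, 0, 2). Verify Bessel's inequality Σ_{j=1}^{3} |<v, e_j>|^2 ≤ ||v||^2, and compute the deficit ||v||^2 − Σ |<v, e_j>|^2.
Σ |<v, e_j>|^2 = 185/17; ||v||^2 = 13; deficit = 36/17

Write each e_j = u_j / sqrt(<u_j, u_j>) where u_j is the displayed integer vector. Then <v, e_j> = <v, u_j> / sqrt(<u_j, u_j>), so |<v, e_j>|^2 = <v, u_j>^2 / <u_j, u_j>.
Coefficients: <v, e_1> = -7/sqrt(10), <v, e_2> = 39/sqrt(510), <v, e_3> = -6/sqrt(12).
Square and sum: Σ |<v, e_j>|^2 = 185/17.
Compute ||v||^2 = v·v = 13.
Deficit = 13 − 185/17 = 36/17 ≥ 0, confirming Bessel's inequality. (The deficit equals ||v − Σ <v,e_j> e_j||^2, the squared distance from v to span{e_j}.)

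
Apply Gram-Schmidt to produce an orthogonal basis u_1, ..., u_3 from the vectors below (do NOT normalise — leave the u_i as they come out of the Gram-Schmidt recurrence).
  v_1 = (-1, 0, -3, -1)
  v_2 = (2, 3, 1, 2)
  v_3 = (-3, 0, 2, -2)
Orthogonal basis:
  u_1 = (-1, 0, -3, -1)
  u_2 = (15/11, 3, -10/11, 15/11)
  u_3 = (-331/149, 285/149, 171/149, -182/149)

Apply the Gram-Schmidt recurrence
  u_1 = v_1
  u_i = v_i − Σ_{j<i} ((v_i · u_j) / (u_j · u_j)) · u_j.

Step by step this gives:
  u_1 = (-1, 0, -3, -1)
  u_2 = (15/11, 3, -10/11, 15/11)
  u_3 = (-331/149, 285/149, 171/149, -182/149)

Orthogonality check:
  u_2 · u_1 = 0 (should be 0)
  u_3 · u_1 = 0 (should be 0)
  u_3 · u_2 = 0 (should be 0)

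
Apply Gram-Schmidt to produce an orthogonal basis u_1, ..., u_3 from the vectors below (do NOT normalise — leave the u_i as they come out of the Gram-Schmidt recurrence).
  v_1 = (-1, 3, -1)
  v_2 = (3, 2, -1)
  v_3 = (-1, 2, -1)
Orthogonal basis:
  u_1 = (-1, 3, -1)
  u_2 = (37/11, 10/11, -7/11)
  u_3 = (-2/69, -8/69, -22/69)

Apply the Gram-Schmidt recurrence
  u_1 = v_1
  u_i = v_i − Σ_{j<i} ((v_i · u_j) / (u_j · u_j)) · u_j.

Step by step this gives:
  u_1 = (-1, 3, -1)
  u_2 = (37/11, 10/11, -7/11)
  u_3 = (-2/69, -8/69, -22/69)

Orthogonality check:
  u_2 · u_1 = 0 (should be 0)
  u_3 · u_1 = 0 (should be 0)
  u_3 · u_2 = 0 (should be 0)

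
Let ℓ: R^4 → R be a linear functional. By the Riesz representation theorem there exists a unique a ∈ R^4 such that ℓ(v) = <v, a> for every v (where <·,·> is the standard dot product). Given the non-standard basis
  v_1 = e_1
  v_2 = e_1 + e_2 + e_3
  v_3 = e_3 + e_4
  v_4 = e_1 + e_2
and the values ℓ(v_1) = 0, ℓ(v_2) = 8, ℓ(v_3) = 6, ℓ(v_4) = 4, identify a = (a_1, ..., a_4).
a = (0, 4, 4, 2)

Write a = (a_1, ..., a_4) in the standard basis. For each basis vector v_i, ℓ(v_i) = <v_i, a> is a linear equation in the a_j's. Collect the n equations into a matrix system V a = ℓ, where row i of V is v_i (expressed in the standard basis). Since V is invertible (lower-triangular with 1s on the diagonal, up to permutation), solve by back-substitution:
  V =
[[1, 0, 0, 0],
 [1, 1, 1, 0],
 [0, 0, 1, 1],
 [1, 1, 0, 0]]
  V a = (0, 8, 6, 4)
Solving gives a = (0, 4, 4, 2).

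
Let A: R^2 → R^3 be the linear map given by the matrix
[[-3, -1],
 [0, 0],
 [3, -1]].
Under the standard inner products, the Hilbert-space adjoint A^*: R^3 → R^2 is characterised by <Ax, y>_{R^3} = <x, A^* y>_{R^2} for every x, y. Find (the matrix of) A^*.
A^* = A^T =
[[-3, 0, 3],
 [-1, 0, -1]]

For real matrices with standard dot products, the defining identity <Ax, y> = <x, A^* y> gives (Ax)^T y = x^T (A^*) y, i.e. x^T A^T y = x^T (A^*) y. Since this holds for all x, y, we must have A^* = A^T. Therefore
A^* =
[[-3, 0, 3],
 [-1, 0, -1]].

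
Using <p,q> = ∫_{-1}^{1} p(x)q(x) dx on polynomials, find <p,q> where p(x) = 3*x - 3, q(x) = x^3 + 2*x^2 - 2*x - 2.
<p,q> = 26/5

Expand the product: p(x)·q(x) = 3*x^4 + 3*x^3 - 12*x^2 + 6.
∫_{-1}^{1} of each monomial x^k gives [2/(k+1) if k even, 0 if k odd]. Integrating term-by-term (or equivalently evaluating the antiderivative F(x) = 3*x^5/5 + 3*x^4/4 - 4*x^3 + 6*x at the endpoints):
  F(1) − F(−1) = 67/20 − (-37/20) = 26/5.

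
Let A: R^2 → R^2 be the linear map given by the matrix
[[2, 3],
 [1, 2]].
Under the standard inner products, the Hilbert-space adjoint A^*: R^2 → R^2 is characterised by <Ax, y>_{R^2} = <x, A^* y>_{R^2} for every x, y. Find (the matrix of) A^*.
A^* = A^T =
[[2, 1],
 [3, 2]]

For real matrices with standard dot products, the defining identity <Ax, y> = <x, A^* y> gives (Ax)^T y = x^T (A^*) y, i.e. x^T A^T y = x^T (A^*) y. Since this holds for all x, y, we must have A^* = A^T. Therefore
A^* =
[[2, 1],
 [3, 2]].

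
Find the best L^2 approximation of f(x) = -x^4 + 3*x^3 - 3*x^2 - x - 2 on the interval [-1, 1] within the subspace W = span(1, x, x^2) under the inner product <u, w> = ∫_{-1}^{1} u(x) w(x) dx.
g(x) = -27*x^2/7 + 4*x/5 - 67/35

The best approximation g ∈ W is the orthogonal projection of f onto W. Writing g = a_0 + a_1 x + a_2 x^2, the coefficients solve the normal equations G · a = b where
  G_{ij} = <φ_i, φ_j> and b_i = <f, φ_i>, with φ_0 = 1, φ_1 = x, φ_2 = x^2.
G =
  [2, 0, 2/3]
  [0, 2/3, 0]
  [2/3, 0, 2/5],
b = (-32/5, 8/15, -296/105).
Solving gives a_0 = -67/35, a_1 = 4/5, a_2 = -27/7, so
  g(x) = -27*x^2/7 + 4*x/5 - 67/35.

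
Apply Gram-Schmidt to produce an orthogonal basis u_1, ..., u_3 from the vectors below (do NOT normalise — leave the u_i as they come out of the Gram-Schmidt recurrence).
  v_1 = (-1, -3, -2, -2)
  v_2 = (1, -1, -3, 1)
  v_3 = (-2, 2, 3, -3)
Orthogonal basis:
  u_1 = (-1, -3, -2, -2)
  u_2 = (4/3, 0, -7/3, 5/3)
  u_3 = (-4/15, 4/3, -13/15, -1)

Apply the Gram-Schmidt recurrence
  u_1 = v_1
  u_i = v_i − Σ_{j<i} ((v_i · u_j) / (u_j · u_j)) · u_j.

Step by step this gives:
  u_1 = (-1, -3, -2, -2)
  u_2 = (4/3, 0, -7/3, 5/3)
  u_3 = (-4/15, 4/3, -13/15, -1)

Orthogonality check:
  u_2 · u_1 = 0 (should be 0)
  u_3 · u_1 = 0 (should be 0)
  u_3 · u_2 = 0 (should be 0)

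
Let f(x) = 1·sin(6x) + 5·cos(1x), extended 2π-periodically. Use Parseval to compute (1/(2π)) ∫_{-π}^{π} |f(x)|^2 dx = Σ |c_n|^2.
Σ |c_n|^2 = 13

Expand |f|^2 and use orthogonality of {sin(nx), cos(mx)} on [-π, π]:
  ∫_{-π}^{π} sin(nx)^2 dx = π, ∫ cos(mx)^2 dx = π, and cross terms integrate to 0.
So ∫_{-π}^{π} f(x)^2 dx = 1^2 · π + 5^2 · π = (1 + 25)π.
Divide by 2π: (1 + 25)/2 = 13.
By Parseval, this equals Σ |c_n|^2.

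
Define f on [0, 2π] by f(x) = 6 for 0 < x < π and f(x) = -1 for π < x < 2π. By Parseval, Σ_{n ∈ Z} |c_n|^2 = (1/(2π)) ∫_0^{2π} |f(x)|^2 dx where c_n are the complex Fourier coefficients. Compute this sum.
Σ |c_n|^2 = 37/2

Parseval equates the L^2 energy of f (normalised by 1/(2π)) with the ℓ^2 sum of its Fourier coefficients: (1/(2π)) ∫_0^{2π} |f|^2 = Σ |c_n|^2.
Compute the left side: (1/(2π)) [∫_0^π 6^2 dx + ∫_π^{2π} (-1)^2 dx] = (1/(2π)) · (36π + 1π) = (36 + 1)/2 = 37/2.
So Σ_{n ∈ Z} |c_n|^2 = 37/2.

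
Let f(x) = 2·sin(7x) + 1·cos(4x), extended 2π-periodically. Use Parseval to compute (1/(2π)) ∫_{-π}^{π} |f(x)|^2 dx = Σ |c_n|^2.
Σ |c_n|^2 = 5/2

Expand |f|^2 and use orthogonality of {sin(nx), cos(mx)} on [-π, π]:
  ∫_{-π}^{π} sin(nx)^2 dx = π, ∫ cos(mx)^2 dx = π, and cross terms integrate to 0.
So ∫_{-π}^{π} f(x)^2 dx = 2^2 · π + 1^2 · π = (4 + 1)π.
Divide by 2π: (4 + 1)/2 = 5/2.
By Parseval, this equals Σ |c_n|^2.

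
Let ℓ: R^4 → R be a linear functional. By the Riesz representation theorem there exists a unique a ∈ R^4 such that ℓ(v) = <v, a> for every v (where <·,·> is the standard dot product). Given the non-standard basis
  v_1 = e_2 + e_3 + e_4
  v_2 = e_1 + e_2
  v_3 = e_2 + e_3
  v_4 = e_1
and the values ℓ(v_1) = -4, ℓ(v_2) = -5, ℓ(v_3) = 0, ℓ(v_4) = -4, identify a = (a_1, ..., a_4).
a = (-4, -1, 1, -4)

Write a = (a_1, ..., a_4) in the standard basis. For each basis vector v_i, ℓ(v_i) = <v_i, a> is a linear equation in the a_j's. Collect the n equations into a matrix system V a = ℓ, where row i of V is v_i (expressed in the standard basis). Since V is invertible (lower-triangular with 1s on the diagonal, up to permutation), solve by back-substitution:
  V =
[[0, 1, 1, 1],
 [1, 1, 0, 0],
 [0, 1, 1, 0],
 [1, 0, 0, 0]]
  V a = (-4, -5, 0, -4)
Solving gives a = (-4, -1, 1, -4).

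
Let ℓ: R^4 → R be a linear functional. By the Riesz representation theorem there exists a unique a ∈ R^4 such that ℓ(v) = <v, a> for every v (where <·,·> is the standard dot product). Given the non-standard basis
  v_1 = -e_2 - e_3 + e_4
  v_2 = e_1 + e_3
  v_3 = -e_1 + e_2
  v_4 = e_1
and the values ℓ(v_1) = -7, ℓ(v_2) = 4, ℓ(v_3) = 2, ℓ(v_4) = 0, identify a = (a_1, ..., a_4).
a = (0, 2, 4, -1)

Write a = (a_1, ..., a_4) in the standard basis. For each basis vector v_i, ℓ(v_i) = <v_i, a> is a linear equation in the a_j's. Collect the n equations into a matrix system V a = ℓ, where row i of V is v_i (expressed in the standard basis). Since V is invertible (lower-triangular with 1s on the diagonal, up to permutation), solve by back-substitution:
  V =
[[0, -1, -1, 1],
 [1, 0, 1, 0],
 [-1, 1, 0, 0],
 [1, 0, 0, 0]]
  V a = (-7, 4, 2, 0)
Solving gives a = (0, 2, 4, -1).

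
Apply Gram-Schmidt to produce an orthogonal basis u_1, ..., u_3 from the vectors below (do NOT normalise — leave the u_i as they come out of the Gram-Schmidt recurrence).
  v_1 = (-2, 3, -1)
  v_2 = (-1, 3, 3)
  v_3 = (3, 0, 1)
Orthogonal basis:
  u_1 = (-2, 3, -1)
  u_2 = (1/7, 9/7, 25/7)
  u_3 = (198/101, 231/202, -99/202)

Apply the Gram-Schmidt recurrence
  u_1 = v_1
  u_i = v_i − Σ_{j<i} ((v_i · u_j) / (u_j · u_j)) · u_j.

Step by step this gives:
  u_1 = (-2, 3, -1)
  u_2 = (1/7, 9/7, 25/7)
  u_3 = (198/101, 231/202, -99/202)

Orthogonality check:
  u_2 · u_1 = 0 (should be 0)
  u_3 · u_1 = 0 (should be 0)
  u_3 · u_2 = 0 (should be 0)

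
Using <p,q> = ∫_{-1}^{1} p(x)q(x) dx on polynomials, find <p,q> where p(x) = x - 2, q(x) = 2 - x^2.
<p,q> = -20/3

Expand the product: p(x)·q(x) = -x^3 + 2*x^2 + 2*x - 4.
∫_{-1}^{1} of each monomial x^k gives [2/(k+1) if k even, 0 if k odd]. Integrating term-by-term (or equivalently evaluating the antiderivative F(x) = -x^4/4 + 2*x^3/3 + x^2 - 4*x at the endpoints):
  F(1) − F(−1) = -31/12 − (49/12) = -20/3.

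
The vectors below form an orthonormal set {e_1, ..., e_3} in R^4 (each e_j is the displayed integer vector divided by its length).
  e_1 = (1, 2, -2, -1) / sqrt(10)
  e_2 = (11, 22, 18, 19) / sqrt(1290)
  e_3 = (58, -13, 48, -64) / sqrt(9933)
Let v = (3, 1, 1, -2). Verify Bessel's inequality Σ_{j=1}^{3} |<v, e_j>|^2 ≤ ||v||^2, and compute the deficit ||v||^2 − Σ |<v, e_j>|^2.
Σ |<v, e_j>|^2 = 1146/77; ||v||^2 = 15; deficit = 9/77

Write each e_j = u_j / sqrt(<u_j, u_j>) where u_j is the displayed integer vector. Then <v, e_j> = <v, u_j> / sqrt(<u_j, u_j>), so |<v, e_j>|^2 = <v, u_j>^2 / <u_j, u_j>.
Coefficients: <v, e_1> = 5/sqrt(10), <v, e_2> = 35/sqrt(1290), <v, e_3> = 337/sqrt(9933).
Square and sum: Σ |<v, e_j>|^2 = 1146/77.
Compute ||v||^2 = v·v = 15.
Deficit = 15 − 1146/77 = 9/77 ≥ 0, confirming Bessel's inequality. (The deficit equals ||v − Σ <v,e_j> e_j||^2, the squared distance from v to span{e_j}.)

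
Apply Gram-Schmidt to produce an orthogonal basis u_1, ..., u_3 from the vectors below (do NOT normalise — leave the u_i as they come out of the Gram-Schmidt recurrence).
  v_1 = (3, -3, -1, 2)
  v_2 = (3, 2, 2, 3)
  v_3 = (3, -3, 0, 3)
Orthogonal basis:
  u_1 = (3, -3, -1, 2)
  u_2 = (48/23, 67/23, 53/23, 55/23)
  u_3 = (-33/61, -27/61, 36/61, 27/61)

Apply the Gram-Schmidt recurrence
  u_1 = v_1
  u_i = v_i − Σ_{j<i} ((v_i · u_j) / (u_j · u_j)) · u_j.

Step by step this gives:
  u_1 = (3, -3, -1, 2)
  u_2 = (48/23, 67/23, 53/23, 55/23)
  u_3 = (-33/61, -27/61, 36/61, 27/61)

Orthogonality check:
  u_2 · u_1 = 0 (should be 0)
  u_3 · u_1 = 0 (should be 0)
  u_3 · u_2 = 0 (should be 0)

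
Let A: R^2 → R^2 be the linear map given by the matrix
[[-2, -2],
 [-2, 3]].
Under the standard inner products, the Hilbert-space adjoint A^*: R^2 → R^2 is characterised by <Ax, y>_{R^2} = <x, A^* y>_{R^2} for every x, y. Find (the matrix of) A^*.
A^* = A^T =
[[-2, -2],
 [-2, 3]]

For real matrices with standard dot products, the defining identity <Ax, y> = <x, A^* y> gives (Ax)^T y = x^T (A^*) y, i.e. x^T A^T y = x^T (A^*) y. Since this holds for all x, y, we must have A^* = A^T. Therefore
A^* =
[[-2, -2],
 [-2, 3]].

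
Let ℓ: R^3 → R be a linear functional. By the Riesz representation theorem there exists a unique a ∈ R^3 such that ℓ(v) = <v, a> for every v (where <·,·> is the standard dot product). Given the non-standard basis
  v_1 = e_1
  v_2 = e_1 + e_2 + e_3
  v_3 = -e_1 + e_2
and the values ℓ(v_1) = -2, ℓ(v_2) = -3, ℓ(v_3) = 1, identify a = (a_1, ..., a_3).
a = (-2, -1, 0)

Write a = (a_1, ..., a_3) in the standard basis. For each basis vector v_i, ℓ(v_i) = <v_i, a> is a linear equation in the a_j's. Collect the n equations into a matrix system V a = ℓ, where row i of V is v_i (expressed in the standard basis). Since V is invertible (lower-triangular with 1s on the diagonal, up to permutation), solve by back-substitution:
  V =
[[1, 0, 0],
 [1, 1, 1],
 [-1, 1, 0]]
  V a = (-2, -3, 1)
Solving gives a = (-2, -1, 0).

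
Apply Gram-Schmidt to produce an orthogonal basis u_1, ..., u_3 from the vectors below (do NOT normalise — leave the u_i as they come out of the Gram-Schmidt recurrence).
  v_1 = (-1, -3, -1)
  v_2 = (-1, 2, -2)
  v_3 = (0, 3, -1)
Orthogonal basis:
  u_1 = (-1, -3, -1)
  u_2 = (-14/11, 13/11, -25/11)
  u_3 = (8/45, -1/45, -1/9)

Apply the Gram-Schmidt recurrence
  u_1 = v_1
  u_i = v_i − Σ_{j<i} ((v_i · u_j) / (u_j · u_j)) · u_j.

Step by step this gives:
  u_1 = (-1, -3, -1)
  u_2 = (-14/11, 13/11, -25/11)
  u_3 = (8/45, -1/45, -1/9)

Orthogonality check:
  u_2 · u_1 = 0 (should be 0)
  u_3 · u_1 = 0 (should be 0)
  u_3 · u_2 = 0 (should be 0)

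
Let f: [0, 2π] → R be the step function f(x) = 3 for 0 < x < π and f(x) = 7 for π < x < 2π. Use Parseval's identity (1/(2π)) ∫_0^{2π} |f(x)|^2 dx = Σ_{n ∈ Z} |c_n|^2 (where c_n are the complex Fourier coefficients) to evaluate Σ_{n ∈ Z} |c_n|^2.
Σ |c_n|^2 = 29

Parseval equates the L^2 energy of f (normalised by 1/(2π)) with the ℓ^2 sum of its Fourier coefficients: (1/(2π)) ∫_0^{2π} |f|^2 = Σ |c_n|^2.
Compute the left side: (1/(2π)) [∫_0^π 3^2 dx + ∫_π^{2π} 7^2 dx] = (1/(2π)) · (9π + 49π) = (9 + 49)/2 = 29.
So Σ_{n ∈ Z} |c_n|^2 = 29.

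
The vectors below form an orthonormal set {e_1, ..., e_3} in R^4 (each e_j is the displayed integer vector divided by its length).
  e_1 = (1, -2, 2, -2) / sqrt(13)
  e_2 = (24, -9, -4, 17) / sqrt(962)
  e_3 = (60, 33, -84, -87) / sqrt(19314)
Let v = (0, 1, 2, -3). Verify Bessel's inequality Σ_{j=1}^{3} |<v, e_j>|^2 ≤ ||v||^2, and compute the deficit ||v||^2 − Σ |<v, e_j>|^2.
Σ |<v, e_j>|^2 = 306/29; ||v||^2 = 14; deficit = 100/29

Write each e_j = u_j / sqrt(<u_j, u_j>) where u_j is the displayed integer vector. Then <v, e_j> = <v, u_j> / sqrt(<u_j, u_j>), so |<v, e_j>|^2 = <v, u_j>^2 / <u_j, u_j>.
Coefficients: <v, e_1> = 8/sqrt(13), <v, e_2> = -68/sqrt(962), <v, e_3> = 126/sqrt(19314).
Square and sum: Σ |<v, e_j>|^2 = 306/29.
Compute ||v||^2 = v·v = 14.
Deficit = 14 − 306/29 = 100/29 ≥ 0, confirming Bessel's inequality. (The deficit equals ||v − Σ <v,e_j> e_j||^2, the squared distance from v to span{e_j}.)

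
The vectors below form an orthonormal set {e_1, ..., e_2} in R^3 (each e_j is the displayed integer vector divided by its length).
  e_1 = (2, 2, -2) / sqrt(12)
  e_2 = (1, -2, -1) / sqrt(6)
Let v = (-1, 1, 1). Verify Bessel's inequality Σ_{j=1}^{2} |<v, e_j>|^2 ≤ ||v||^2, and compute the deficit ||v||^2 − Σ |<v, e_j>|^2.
Σ |<v, e_j>|^2 = 3; ||v||^2 = 3; deficit = 0

Write each e_j = u_j / sqrt(<u_j, u_j>) where u_j is the displayed integer vector. Then <v, e_j> = <v, u_j> / sqrt(<u_j, u_j>), so |<v, e_j>|^2 = <v, u_j>^2 / <u_j, u_j>.
Coefficients: <v, e_1> = -2/sqrt(12), <v, e_2> = -4/sqrt(6).
Square and sum: Σ |<v, e_j>|^2 = 3.
Compute ||v||^2 = v·v = 3.
Deficit = 3 − 3 = 0 ≥ 0, confirming Bessel's inequality. (The deficit equals ||v − Σ <v,e_j> e_j||^2, the squared distance from v to span{e_j}.)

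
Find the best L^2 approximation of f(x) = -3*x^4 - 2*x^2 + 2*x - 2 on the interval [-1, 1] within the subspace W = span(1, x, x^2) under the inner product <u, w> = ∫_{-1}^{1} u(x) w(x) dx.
g(x) = -32*x^2/7 + 2*x - 61/35

The best approximation g ∈ W is the orthogonal projection of f onto W. Writing g = a_0 + a_1 x + a_2 x^2, the coefficients solve the normal equations G · a = b where
  G_{ij} = <φ_i, φ_j> and b_i = <f, φ_i>, with φ_0 = 1, φ_1 = x, φ_2 = x^2.
G =
  [2, 0, 2/3]
  [0, 2/3, 0]
  [2/3, 0, 2/5],
b = (-98/15, 4/3, -314/105).
Solving gives a_0 = -61/35, a_1 = 2, a_2 = -32/7, so
  g(x) = -32*x^2/7 + 2*x - 61/35.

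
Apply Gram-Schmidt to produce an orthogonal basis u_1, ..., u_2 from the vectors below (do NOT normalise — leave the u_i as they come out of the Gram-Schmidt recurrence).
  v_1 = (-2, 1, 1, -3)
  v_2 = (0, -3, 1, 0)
Orthogonal basis:
  u_1 = (-2, 1, 1, -3)
  u_2 = (-4/15, -43/15, 17/15, -2/5)

Apply the Gram-Schmidt recurrence
  u_1 = v_1
  u_i = v_i − Σ_{j<i} ((v_i · u_j) / (u_j · u_j)) · u_j.

Step by step this gives:
  u_1 = (-2, 1, 1, -3)
  u_2 = (-4/15, -43/15, 17/15, -2/5)

Orthogonality check:
  u_2 · u_1 = 0 (should be 0)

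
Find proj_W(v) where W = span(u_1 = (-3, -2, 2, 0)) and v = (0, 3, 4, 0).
proj_W(v) = (-6/17, -4/17, 4/17, 0)

Set up U = [u_1 | ... | u_1] ∈ R^(4×1). The projector onto W = col(U) is P = U (U^T U)^(-1) U^T.
Compute U^T U =
  [17],
and U^T v = (2).
Solve U^T U · c = U^T v for the coefficients: c = (2/17). The projection is proj_W(v) = U c.
Check: (v - proj_W(v)) · u_1 = 0  (should be 0).
Result: proj_W(v) = (-6/17, -4/17, 4/17, 0).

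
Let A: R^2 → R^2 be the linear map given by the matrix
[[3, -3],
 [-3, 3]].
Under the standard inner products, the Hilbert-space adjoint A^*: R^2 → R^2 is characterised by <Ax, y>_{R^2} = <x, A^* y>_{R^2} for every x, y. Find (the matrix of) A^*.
A^* = A^T =
[[3, -3],
 [-3, 3]]

For real matrices with standard dot products, the defining identity <Ax, y> = <x, A^* y> gives (Ax)^T y = x^T (A^*) y, i.e. x^T A^T y = x^T (A^*) y. Since this holds for all x, y, we must have A^* = A^T. Therefore
A^* =
[[3, -3],
 [-3, 3]].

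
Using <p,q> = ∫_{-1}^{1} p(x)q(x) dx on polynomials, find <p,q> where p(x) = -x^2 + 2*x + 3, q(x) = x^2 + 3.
<p,q> = 88/5

Expand the product: p(x)·q(x) = -x^4 + 2*x^3 + 6*x + 9.
∫_{-1}^{1} of each monomial x^k gives [2/(k+1) if k even, 0 if k odd]. Integrating term-by-term (or equivalently evaluating the antiderivative F(x) = -x^5/5 + x^4/2 + 3*x^2 + 9*x at the endpoints):
  F(1) − F(−1) = 123/10 − (-53/10) = 88/5.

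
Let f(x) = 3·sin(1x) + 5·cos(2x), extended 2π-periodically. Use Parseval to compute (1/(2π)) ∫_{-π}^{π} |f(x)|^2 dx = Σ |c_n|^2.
Σ |c_n|^2 = 17

Expand |f|^2 and use orthogonality of {sin(nx), cos(mx)} on [-π, π]:
  ∫_{-π}^{π} sin(nx)^2 dx = π, ∫ cos(mx)^2 dx = π, and cross terms integrate to 0.
So ∫_{-π}^{π} f(x)^2 dx = 3^2 · π + 5^2 · π = (9 + 25)π.
Divide by 2π: (9 + 25)/2 = 17.
By Parseval, this equals Σ |c_n|^2.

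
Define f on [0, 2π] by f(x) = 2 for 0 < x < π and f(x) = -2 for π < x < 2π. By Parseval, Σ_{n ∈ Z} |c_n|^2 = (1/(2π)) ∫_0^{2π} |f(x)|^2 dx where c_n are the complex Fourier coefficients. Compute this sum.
Σ |c_n|^2 = 4

Parseval equates the L^2 energy of f (normalised by 1/(2π)) with the ℓ^2 sum of its Fourier coefficients: (1/(2π)) ∫_0^{2π} |f|^2 = Σ |c_n|^2.
Compute the left side: (1/(2π)) [∫_0^π 2^2 dx + ∫_π^{2π} (-2)^2 dx] = (1/(2π)) · (4π + 4π) = (4 + 4)/2 = 4.
So Σ_{n ∈ Z} |c_n|^2 = 4.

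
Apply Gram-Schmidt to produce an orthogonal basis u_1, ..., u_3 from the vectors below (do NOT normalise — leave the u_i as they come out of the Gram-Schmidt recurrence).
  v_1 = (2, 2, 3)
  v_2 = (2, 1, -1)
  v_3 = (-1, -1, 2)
Orthogonal basis:
  u_1 = (2, 2, 3)
  u_2 = (28/17, 11/17, -26/17)
  u_3 = (35/93, -56/93, 14/93)

Apply the Gram-Schmidt recurrence
  u_1 = v_1
  u_i = v_i − Σ_{j<i} ((v_i · u_j) / (u_j · u_j)) · u_j.

Step by step this gives:
  u_1 = (2, 2, 3)
  u_2 = (28/17, 11/17, -26/17)
  u_3 = (35/93, -56/93, 14/93)

Orthogonality check:
  u_2 · u_1 = 0 (should be 0)
  u_3 · u_1 = 0 (should be 0)
  u_3 · u_2 = 0 (should be 0)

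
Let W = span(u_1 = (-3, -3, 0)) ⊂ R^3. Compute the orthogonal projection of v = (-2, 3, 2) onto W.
proj_W(v) = (1/2, 1/2, 0)

Set up U = [u_1 | ... | u_1] ∈ R^(3×1). The projector onto W = col(U) is P = U (U^T U)^(-1) U^T.
Compute U^T U =
  [18],
and U^T v = (-3).
Solve U^T U · c = U^T v for the coefficients: c = (-1/6). The projection is proj_W(v) = U c.
Check: (v - proj_W(v)) · u_1 = 0  (should be 0).
Result: proj_W(v) = (1/2, 1/2, 0).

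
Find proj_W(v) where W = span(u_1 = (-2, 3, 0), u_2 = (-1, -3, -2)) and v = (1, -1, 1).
proj_W(v) = (25/19, -15/19, 10/19)

Set up U = [u_1 | ... | u_2] ∈ R^(3×2). The projector onto W = col(U) is P = U (U^T U)^(-1) U^T.
Compute U^T U =
  [13, -7]
  [-7, 14],
and U^T v = (-5, 0).
Solve U^T U · c = U^T v for the coefficients: c = (-10/19, -5/19). The projection is proj_W(v) = U c.
Check: (v - proj_W(v)) · u_1 = 0  (should be 0).
Check: (v - proj_W(v)) · u_2 = 0  (should be 0).
Result: proj_W(v) = (25/19, -15/19, 10/19).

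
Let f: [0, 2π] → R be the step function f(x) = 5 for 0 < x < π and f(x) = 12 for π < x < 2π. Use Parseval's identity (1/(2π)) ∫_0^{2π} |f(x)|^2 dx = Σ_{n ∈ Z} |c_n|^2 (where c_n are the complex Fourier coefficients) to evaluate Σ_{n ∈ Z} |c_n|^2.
Σ |c_n|^2 = 169/2

Parseval equates the L^2 energy of f (normalised by 1/(2π)) with the ℓ^2 sum of its Fourier coefficients: (1/(2π)) ∫_0^{2π} |f|^2 = Σ |c_n|^2.
Compute the left side: (1/(2π)) [∫_0^π 5^2 dx + ∫_π^{2π} 12^2 dx] = (1/(2π)) · (25π + 144π) = (25 + 144)/2 = 169/2.
So Σ_{n ∈ Z} |c_n|^2 = 169/2.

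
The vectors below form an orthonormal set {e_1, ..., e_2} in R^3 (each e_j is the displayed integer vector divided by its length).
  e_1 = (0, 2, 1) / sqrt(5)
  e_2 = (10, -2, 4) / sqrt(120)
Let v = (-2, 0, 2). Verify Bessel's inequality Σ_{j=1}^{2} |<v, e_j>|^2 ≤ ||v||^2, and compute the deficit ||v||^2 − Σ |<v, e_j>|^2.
Σ |<v, e_j>|^2 = 2; ||v||^2 = 8; deficit = 6

Write each e_j = u_j / sqrt(<u_j, u_j>) where u_j is the displayed integer vector. Then <v, e_j> = <v, u_j> / sqrt(<u_j, u_j>), so |<v, e_j>|^2 = <v, u_j>^2 / <u_j, u_j>.
Coefficients: <v, e_1> = 2/sqrt(5), <v, e_2> = -12/sqrt(120).
Square and sum: Σ |<v, e_j>|^2 = 2.
Compute ||v||^2 = v·v = 8.
Deficit = 8 − 2 = 6 ≥ 0, confirming Bessel's inequality. (The deficit equals ||v − Σ <v,e_j> e_j||^2, the squared distance from v to span{e_j}.)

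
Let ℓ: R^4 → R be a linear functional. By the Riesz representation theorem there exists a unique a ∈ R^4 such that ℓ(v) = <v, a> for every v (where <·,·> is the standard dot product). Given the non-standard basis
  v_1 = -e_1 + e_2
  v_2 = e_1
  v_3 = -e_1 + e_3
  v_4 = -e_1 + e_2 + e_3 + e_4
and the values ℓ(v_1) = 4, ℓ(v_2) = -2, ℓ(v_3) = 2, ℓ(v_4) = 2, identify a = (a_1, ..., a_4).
a = (-2, 2, 0, -2)

Write a = (a_1, ..., a_4) in the standard basis. For each basis vector v_i, ℓ(v_i) = <v_i, a> is a linear equation in the a_j's. Collect the n equations into a matrix system V a = ℓ, where row i of V is v_i (expressed in the standard basis). Since V is invertible (lower-triangular with 1s on the diagonal, up to permutation), solve by back-substitution:
  V =
[[-1, 1, 0, 0],
 [1, 0, 0, 0],
 [-1, 0, 1, 0],
 [-1, 1, 1, 1]]
  V a = (4, -2, 2, 2)
Solving gives a = (-2, 2, 0, -2).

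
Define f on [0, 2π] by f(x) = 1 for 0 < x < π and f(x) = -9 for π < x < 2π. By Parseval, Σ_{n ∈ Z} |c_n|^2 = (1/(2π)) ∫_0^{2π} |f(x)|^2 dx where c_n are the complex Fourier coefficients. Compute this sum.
Σ |c_n|^2 = 41

Parseval equates the L^2 energy of f (normalised by 1/(2π)) with the ℓ^2 sum of its Fourier coefficients: (1/(2π)) ∫_0^{2π} |f|^2 = Σ |c_n|^2.
Compute the left side: (1/(2π)) [∫_0^π 1^2 dx + ∫_π^{2π} (-9)^2 dx] = (1/(2π)) · (1π + 81π) = (1 + 81)/2 = 41.
So Σ_{n ∈ Z} |c_n|^2 = 41.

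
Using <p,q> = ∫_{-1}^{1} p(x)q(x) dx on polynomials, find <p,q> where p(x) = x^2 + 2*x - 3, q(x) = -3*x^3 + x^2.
<p,q> = -4

Expand the product: p(x)·q(x) = -3*x^5 - 5*x^4 + 11*x^3 - 3*x^2.
∫_{-1}^{1} of each monomial x^k gives [2/(k+1) if k even, 0 if k odd]. Integrating term-by-term (or equivalently evaluating the antiderivative F(x) = -x^6/2 - x^5 + 11*x^4/4 - x^3 at the endpoints):
  F(1) − F(−1) = 1/4 − (17/4) = -4.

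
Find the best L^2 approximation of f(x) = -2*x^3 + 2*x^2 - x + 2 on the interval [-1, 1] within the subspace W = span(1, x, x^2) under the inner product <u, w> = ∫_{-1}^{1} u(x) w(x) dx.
g(x) = 2*x^2 - 11*x/5 + 2

The best approximation g ∈ W is the orthogonal projection of f onto W. Writing g = a_0 + a_1 x + a_2 x^2, the coefficients solve the normal equations G · a = b where
  G_{ij} = <φ_i, φ_j> and b_i = <f, φ_i>, with φ_0 = 1, φ_1 = x, φ_2 = x^2.
G =
  [2, 0, 2/3]
  [0, 2/3, 0]
  [2/3, 0, 2/5],
b = (16/3, -22/15, 32/15).
Solving gives a_0 = 2, a_1 = -11/5, a_2 = 2, so
  g(x) = 2*x^2 - 11*x/5 + 2.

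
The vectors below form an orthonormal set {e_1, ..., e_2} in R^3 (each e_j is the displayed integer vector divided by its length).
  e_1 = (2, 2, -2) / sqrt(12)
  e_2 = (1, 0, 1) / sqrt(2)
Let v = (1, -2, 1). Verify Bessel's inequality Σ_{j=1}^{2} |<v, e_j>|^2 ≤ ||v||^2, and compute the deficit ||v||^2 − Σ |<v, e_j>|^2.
Σ |<v, e_j>|^2 = 10/3; ||v||^2 = 6; deficit = 8/3

Write each e_j = u_j / sqrt(<u_j, u_j>) where u_j is the displayed integer vector. Then <v, e_j> = <v, u_j> / sqrt(<u_j, u_j>), so |<v, e_j>|^2 = <v, u_j>^2 / <u_j, u_j>.
Coefficients: <v, e_1> = -4/sqrt(12), <v, e_2> = 2/sqrt(2).
Square and sum: Σ |<v, e_j>|^2 = 10/3.
Compute ||v||^2 = v·v = 6.
Deficit = 6 − 10/3 = 8/3 ≥ 0, confirming Bessel's inequality. (The deficit equals ||v − Σ <v,e_j> e_j||^2, the squared distance from v to span{e_j}.)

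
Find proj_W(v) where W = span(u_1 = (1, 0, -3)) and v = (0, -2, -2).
proj_W(v) = (3/5, 0, -9/5)

Set up U = [u_1 | ... | u_1] ∈ R^(3×1). The projector onto W = col(U) is P = U (U^T U)^(-1) U^T.
Compute U^T U =
  [10],
and U^T v = (6).
Solve U^T U · c = U^T v for the coefficients: c = (3/5). The projection is proj_W(v) = U c.
Check: (v - proj_W(v)) · u_1 = 0  (should be 0).
Result: proj_W(v) = (3/5, 0, -9/5).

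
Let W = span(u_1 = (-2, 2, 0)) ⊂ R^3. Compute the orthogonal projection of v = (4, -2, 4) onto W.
proj_W(v) = (3, -3, 0)

Set up U = [u_1 | ... | u_1] ∈ R^(3×1). The projector onto W = col(U) is P = U (U^T U)^(-1) U^T.
Compute U^T U =
  [8],
and U^T v = (-12).
Solve U^T U · c = U^T v for the coefficients: c = (-3/2). The projection is proj_W(v) = U c.
Check: (v - proj_W(v)) · u_1 = 0  (should be 0).
Result: proj_W(v) = (3, -3, 0).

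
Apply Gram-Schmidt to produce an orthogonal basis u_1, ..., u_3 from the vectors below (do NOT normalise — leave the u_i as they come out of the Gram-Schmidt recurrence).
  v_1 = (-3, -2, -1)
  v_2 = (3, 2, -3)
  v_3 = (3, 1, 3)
Orthogonal basis:
  u_1 = (-3, -2, -1)
  u_2 = (6/7, 4/7, -26/7)
  u_3 = (6/13, -9/13, 0)

Apply the Gram-Schmidt recurrence
  u_1 = v_1
  u_i = v_i − Σ_{j<i} ((v_i · u_j) / (u_j · u_j)) · u_j.

Step by step this gives:
  u_1 = (-3, -2, -1)
  u_2 = (6/7, 4/7, -26/7)
  u_3 = (6/13, -9/13, 0)

Orthogonality check:
  u_2 · u_1 = 0 (should be 0)
  u_3 · u_1 = 0 (should be 0)
  u_3 · u_2 = 0 (should be 0)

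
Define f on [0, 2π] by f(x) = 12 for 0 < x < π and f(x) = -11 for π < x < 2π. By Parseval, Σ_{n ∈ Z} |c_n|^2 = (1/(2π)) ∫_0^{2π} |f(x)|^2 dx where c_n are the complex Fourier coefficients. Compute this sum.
Σ |c_n|^2 = 265/2

Parseval equates the L^2 energy of f (normalised by 1/(2π)) with the ℓ^2 sum of its Fourier coefficients: (1/(2π)) ∫_0^{2π} |f|^2 = Σ |c_n|^2.
Compute the left side: (1/(2π)) [∫_0^π 12^2 dx + ∫_π^{2π} (-11)^2 dx] = (1/(2π)) · (144π + 121π) = (144 + 121)/2 = 265/2.
So Σ_{n ∈ Z} |c_n|^2 = 265/2.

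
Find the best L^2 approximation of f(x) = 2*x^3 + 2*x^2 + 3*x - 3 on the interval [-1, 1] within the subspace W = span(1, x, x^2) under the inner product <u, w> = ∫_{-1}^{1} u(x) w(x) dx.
g(x) = 2*x^2 + 21*x/5 - 3

The best approximation g ∈ W is the orthogonal projection of f onto W. Writing g = a_0 + a_1 x + a_2 x^2, the coefficients solve the normal equations G · a = b where
  G_{ij} = <φ_i, φ_j> and b_i = <f, φ_i>, with φ_0 = 1, φ_1 = x, φ_2 = x^2.
G =
  [2, 0, 2/3]
  [0, 2/3, 0]
  [2/3, 0, 2/5],
b = (-14/3, 14/5, -6/5).
Solving gives a_0 = -3, a_1 = 21/5, a_2 = 2, so
  g(x) = 2*x^2 + 21*x/5 - 3.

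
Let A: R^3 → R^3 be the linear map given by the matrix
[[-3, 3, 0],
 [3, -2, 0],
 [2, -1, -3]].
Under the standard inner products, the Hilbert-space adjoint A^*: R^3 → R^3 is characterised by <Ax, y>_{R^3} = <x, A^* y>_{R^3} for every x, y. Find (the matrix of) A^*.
A^* = A^T =
[[-3, 3, 2],
 [3, -2, -1],
 [0, 0, -3]]

For real matrices with standard dot products, the defining identity <Ax, y> = <x, A^* y> gives (Ax)^T y = x^T (A^*) y, i.e. x^T A^T y = x^T (A^*) y. Since this holds for all x, y, we must have A^* = A^T. Therefore
A^* =
[[-3, 3, 2],
 [3, -2, -1],
 [0, 0, -3]].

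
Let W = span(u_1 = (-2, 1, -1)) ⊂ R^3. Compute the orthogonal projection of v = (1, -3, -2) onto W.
proj_W(v) = (1, -1/2, 1/2)

Set up U = [u_1 | ... | u_1] ∈ R^(3×1). The projector onto W = col(U) is P = U (U^T U)^(-1) U^T.
Compute U^T U =
  [6],
and U^T v = (-3).
Solve U^T U · c = U^T v for the coefficients: c = (-1/2). The projection is proj_W(v) = U c.
Check: (v - proj_W(v)) · u_1 = 0  (should be 0).
Result: proj_W(v) = (1, -1/2, 1/2).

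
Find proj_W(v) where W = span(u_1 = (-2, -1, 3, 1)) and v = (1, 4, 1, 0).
proj_W(v) = (2/5, 1/5, -3/5, -1/5)

Set up U = [u_1 | ... | u_1] ∈ R^(4×1). The projector onto W = col(U) is P = U (U^T U)^(-1) U^T.
Compute U^T U =
  [15],
and U^T v = (-3).
Solve U^T U · c = U^T v for the coefficients: c = (-1/5). The projection is proj_W(v) = U c.
Check: (v - proj_W(v)) · u_1 = 0  (should be 0).
Result: proj_W(v) = (2/5, 1/5, -3/5, -1/5).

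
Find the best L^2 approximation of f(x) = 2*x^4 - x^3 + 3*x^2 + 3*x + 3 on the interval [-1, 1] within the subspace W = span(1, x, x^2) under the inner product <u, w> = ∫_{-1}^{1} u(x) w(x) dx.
g(x) = 33*x^2/7 + 12*x/5 + 99/35

The best approximation g ∈ W is the orthogonal projection of f onto W. Writing g = a_0 + a_1 x + a_2 x^2, the coefficients solve the normal equations G · a = b where
  G_{ij} = <φ_i, φ_j> and b_i = <f, φ_i>, with φ_0 = 1, φ_1 = x, φ_2 = x^2.
G =
  [2, 0, 2/3]
  [0, 2/3, 0]
  [2/3, 0, 2/5],
b = (44/5, 8/5, 132/35).
Solving gives a_0 = 99/35, a_1 = 12/5, a_2 = 33/7, so
  g(x) = 33*x^2/7 + 12*x/5 + 99/35.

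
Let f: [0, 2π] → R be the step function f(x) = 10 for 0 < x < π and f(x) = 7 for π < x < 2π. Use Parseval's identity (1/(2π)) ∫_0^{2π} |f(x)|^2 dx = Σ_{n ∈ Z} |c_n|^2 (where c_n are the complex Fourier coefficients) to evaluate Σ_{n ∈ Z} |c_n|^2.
Σ |c_n|^2 = 149/2

Parseval equates the L^2 energy of f (normalised by 1/(2π)) with the ℓ^2 sum of its Fourier coefficients: (1/(2π)) ∫_0^{2π} |f|^2 = Σ |c_n|^2.
Compute the left side: (1/(2π)) [∫_0^π 10^2 dx + ∫_π^{2π} 7^2 dx] = (1/(2π)) · (100π + 49π) = (100 + 49)/2 = 149/2.
So Σ_{n ∈ Z} |c_n|^2 = 149/2.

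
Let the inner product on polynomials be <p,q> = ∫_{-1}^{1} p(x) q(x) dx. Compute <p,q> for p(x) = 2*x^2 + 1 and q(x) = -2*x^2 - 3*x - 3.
<p,q> = -194/15

Expand the product: p(x)·q(x) = -4*x^4 - 6*x^3 - 8*x^2 - 3*x - 3.
∫_{-1}^{1} of each monomial x^k gives [2/(k+1) if k even, 0 if k odd]. Integrating term-by-term (or equivalently evaluating the antiderivative F(x) = -4*x^5/5 - 3*x^4/2 - 8*x^3/3 - 3*x^2/2 - 3*x at the endpoints):
  F(1) − F(−1) = -142/15 − (52/15) = -194/15.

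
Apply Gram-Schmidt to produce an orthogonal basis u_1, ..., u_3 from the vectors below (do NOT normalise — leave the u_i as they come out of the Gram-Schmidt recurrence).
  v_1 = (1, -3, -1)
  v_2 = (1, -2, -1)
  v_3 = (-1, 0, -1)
Orthogonal basis:
  u_1 = (1, -3, -1)
  u_2 = (3/11, 2/11, -3/11)
  u_3 = (-1, 0, -1)

Apply the Gram-Schmidt recurrence
  u_1 = v_1
  u_i = v_i − Σ_{j<i} ((v_i · u_j) / (u_j · u_j)) · u_j.

Step by step this gives:
  u_1 = (1, -3, -1)
  u_2 = (3/11, 2/11, -3/11)
  u_3 = (-1, 0, -1)

Orthogonality check:
  u_2 · u_1 = 0 (should be 0)
  u_3 · u_1 = 0 (should be 0)
  u_3 · u_2 = 0 (should be 0)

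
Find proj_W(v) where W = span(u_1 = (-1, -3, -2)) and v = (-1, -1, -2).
proj_W(v) = (-4/7, -12/7, -8/7)

Set up U = [u_1 | ... | u_1] ∈ R^(3×1). The projector onto W = col(U) is P = U (U^T U)^(-1) U^T.
Compute U^T U =
  [14],
and U^T v = (8).
Solve U^T U · c = U^T v for the coefficients: c = (4/7). The projection is proj_W(v) = U c.
Check: (v - proj_W(v)) · u_1 = 0  (should be 0).
Result: proj_W(v) = (-4/7, -12/7, -8/7).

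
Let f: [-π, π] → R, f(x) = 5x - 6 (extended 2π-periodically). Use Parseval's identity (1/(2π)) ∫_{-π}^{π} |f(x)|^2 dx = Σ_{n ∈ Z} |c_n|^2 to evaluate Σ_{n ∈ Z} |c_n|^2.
Σ |c_n|^2 = 25π^2/3 + 36

Expand and integrate term by term over [-π, π]:
  ∫ (5x)^2 dx = 25·(2π^3/3); ∫ 2·5·(-6)·x dx = 0 (odd integrand); ∫ (-6)^2 dx = 36·2π.
So (1/(2π)) ∫_{-π}^{π} (5x - 6)^2 dx = 25π^2/3 + 36 = 25π^2/3 + 36.
Parseval ⇒ Σ |c_n|^2 = 25π^2/3 + 36.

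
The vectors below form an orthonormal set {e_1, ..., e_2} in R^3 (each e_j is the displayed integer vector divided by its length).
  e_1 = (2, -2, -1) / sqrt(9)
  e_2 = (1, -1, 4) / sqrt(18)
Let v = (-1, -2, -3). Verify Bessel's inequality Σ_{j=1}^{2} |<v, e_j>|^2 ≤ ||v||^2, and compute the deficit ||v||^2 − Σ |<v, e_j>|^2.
Σ |<v, e_j>|^2 = 19/2; ||v||^2 = 14; deficit = 9/2

Write each e_j = u_j / sqrt(<u_j, u_j>) where u_j is the displayed integer vector. Then <v, e_j> = <v, u_j> / sqrt(<u_j, u_j>), so |<v, e_j>|^2 = <v, u_j>^2 / <u_j, u_j>.
Coefficients: <v, e_1> = 5/sqrt(9), <v, e_2> = -11/sqrt(18).
Square and sum: Σ |<v, e_j>|^2 = 19/2.
Compute ||v||^2 = v·v = 14.
Deficit = 14 − 19/2 = 9/2 ≥ 0, confirming Bessel's inequality. (The deficit equals ||v − Σ <v,e_j> e_j||^2, the squared distance from v to span{e_j}.)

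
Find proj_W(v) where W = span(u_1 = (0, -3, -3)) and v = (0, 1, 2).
proj_W(v) = (0, 3/2, 3/2)

Set up U = [u_1 | ... | u_1] ∈ R^(3×1). The projector onto W = col(U) is P = U (U^T U)^(-1) U^T.
Compute U^T U =
  [18],
and U^T v = (-9).
Solve U^T U · c = U^T v for the coefficients: c = (-1/2). The projection is proj_W(v) = U c.
Check: (v - proj_W(v)) · u_1 = 0  (should be 0).
Result: proj_W(v) = (0, 3/2, 3/2).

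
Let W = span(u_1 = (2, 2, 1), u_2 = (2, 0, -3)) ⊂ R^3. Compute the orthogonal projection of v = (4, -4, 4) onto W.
proj_W(v) = (8/29, 28/29, 44/29)

Set up U = [u_1 | ... | u_2] ∈ R^(3×2). The projector onto W = col(U) is P = U (U^T U)^(-1) U^T.
Compute U^T U =
  [9, 1]
  [1, 13],
and U^T v = (4, -4).
Solve U^T U · c = U^T v for the coefficients: c = (14/29, -10/29). The projection is proj_W(v) = U c.
Check: (v - proj_W(v)) · u_1 = 0  (should be 0).
Check: (v - proj_W(v)) · u_2 = 0  (should be 0).
Result: proj_W(v) = (8/29, 28/29, 44/29).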